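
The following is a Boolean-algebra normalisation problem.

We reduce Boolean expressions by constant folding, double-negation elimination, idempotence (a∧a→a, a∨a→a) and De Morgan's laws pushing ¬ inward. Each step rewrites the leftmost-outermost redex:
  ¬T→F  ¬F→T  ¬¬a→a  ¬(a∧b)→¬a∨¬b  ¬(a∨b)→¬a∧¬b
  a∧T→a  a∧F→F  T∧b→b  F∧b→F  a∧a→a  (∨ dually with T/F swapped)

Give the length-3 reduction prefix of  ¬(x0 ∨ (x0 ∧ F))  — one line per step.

  start: ¬(x0 ∨ (x0 ∧ F))
  [1] ¬x0 ∧ ¬(x0 ∧ F)
  [2] ¬x0 ∧ (¬x0 ∨ ¬F)
  [3] ¬x0 ∧ (¬x0 ∨ T)

Answer: after 3 steps: ¬x0 ∧ (¬x0 ∨ T)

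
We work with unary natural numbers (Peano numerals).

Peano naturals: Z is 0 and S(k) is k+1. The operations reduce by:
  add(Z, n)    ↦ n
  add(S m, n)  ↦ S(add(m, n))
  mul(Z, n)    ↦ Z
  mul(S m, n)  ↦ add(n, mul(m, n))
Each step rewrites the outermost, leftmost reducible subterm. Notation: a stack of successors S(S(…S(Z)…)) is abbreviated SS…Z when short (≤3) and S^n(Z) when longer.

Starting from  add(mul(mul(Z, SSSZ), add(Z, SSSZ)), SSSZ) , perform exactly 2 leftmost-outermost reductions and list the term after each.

  start: add(mul(mul(Z, SSSZ), add(Z, SSSZ)), SSSZ)
  [1] add(mul(Z, add(Z, SSSZ)), SSSZ)
  [2] add(Z, SSSZ)

Answer: after 2 steps: add(Z, SSSZ)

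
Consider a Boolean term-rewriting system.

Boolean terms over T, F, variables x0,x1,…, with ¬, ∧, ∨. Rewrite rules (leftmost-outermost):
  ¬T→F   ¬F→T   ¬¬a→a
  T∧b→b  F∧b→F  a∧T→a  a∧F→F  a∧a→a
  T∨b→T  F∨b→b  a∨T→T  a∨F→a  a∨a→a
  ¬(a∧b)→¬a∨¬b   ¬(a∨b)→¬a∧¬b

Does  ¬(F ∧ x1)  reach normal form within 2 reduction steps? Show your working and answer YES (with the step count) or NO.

  start: ¬(F ∧ x1)
  →1  ¬F ∨ ¬x1
  →2  T ∨ ¬x1

Answer: NO — after 2 steps the term is T ∨ ¬x1, not yet normal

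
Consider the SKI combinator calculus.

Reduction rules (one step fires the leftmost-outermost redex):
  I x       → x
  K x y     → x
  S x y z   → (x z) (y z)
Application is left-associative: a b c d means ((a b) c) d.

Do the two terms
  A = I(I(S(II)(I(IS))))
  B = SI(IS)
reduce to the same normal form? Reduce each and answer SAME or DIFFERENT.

Answer: SAME — A ⇓ SIS, B ⇓ SIS

Working:
Term A:
  start: I(I(S(II)(I(IS))))
  step 1: I(S(II)(I(IS)))
  step 2: S(II)(I(IS))
  step 3: SI(I(IS))
  step 4: SI(IS)
  step 5: SIS

Term B:
  start: SI(IS)
  step 1: SIS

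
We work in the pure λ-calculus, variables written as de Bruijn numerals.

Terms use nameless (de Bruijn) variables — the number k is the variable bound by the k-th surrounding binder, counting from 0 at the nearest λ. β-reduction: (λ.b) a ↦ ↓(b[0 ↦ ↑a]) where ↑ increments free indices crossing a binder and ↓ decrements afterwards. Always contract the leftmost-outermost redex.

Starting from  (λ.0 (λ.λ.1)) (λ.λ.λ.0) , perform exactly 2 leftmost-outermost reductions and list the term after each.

  start: (λ.0 (λ.λ.1)) (λ.λ.λ.0)
  step 1: (λ.λ.λ.0) (λ.λ.1)
  step 2: λ.λ.0

Answer: after 2 steps: λ.λ.0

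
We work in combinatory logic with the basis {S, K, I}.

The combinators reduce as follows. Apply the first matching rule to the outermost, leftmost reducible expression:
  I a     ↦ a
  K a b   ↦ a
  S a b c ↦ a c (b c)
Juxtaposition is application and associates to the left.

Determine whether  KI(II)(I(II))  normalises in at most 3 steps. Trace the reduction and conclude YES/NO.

Answer: NO — after 3 steps the term is II, not yet normal

Derivation:
  start: KI(II)(I(II))
  →1  I(I(II))
  →2  I(II)
  →3  II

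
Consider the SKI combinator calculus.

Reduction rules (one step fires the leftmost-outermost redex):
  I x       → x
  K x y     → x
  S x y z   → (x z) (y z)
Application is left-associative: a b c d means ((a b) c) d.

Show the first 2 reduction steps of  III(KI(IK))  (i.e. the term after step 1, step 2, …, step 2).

Answer: after 2 steps: I(KI(IK))

Working:
  start: III(KI(IK))
  →1  II(KI(IK))
  →2  I(KI(IK))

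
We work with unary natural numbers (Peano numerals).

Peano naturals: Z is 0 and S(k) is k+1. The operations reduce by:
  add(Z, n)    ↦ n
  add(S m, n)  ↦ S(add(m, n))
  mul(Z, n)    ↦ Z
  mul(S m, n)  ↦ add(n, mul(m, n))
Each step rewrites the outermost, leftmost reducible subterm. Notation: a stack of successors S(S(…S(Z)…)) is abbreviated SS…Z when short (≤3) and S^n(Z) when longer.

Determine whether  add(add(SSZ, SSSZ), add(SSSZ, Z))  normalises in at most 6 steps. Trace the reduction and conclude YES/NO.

Answer: NO — after 6 steps the term is S(S(S(add(SSZ, add(SSSZ, Z))))), not yet normal

Reduction:
  start: add(add(SSZ, SSSZ), add(SSSZ, Z))
  →1  add(S(add(SZ, SSSZ)), add(SSSZ, Z))
  →2  S(add(add(SZ, SSSZ), add(SSSZ, Z)))
  →3  S(add(S(add(Z, SSSZ)), add(SSSZ, Z)))
  →4  S(S(add(add(Z, SSSZ), add(SSSZ, Z))))
  →5  S(S(add(SSSZ, add(SSSZ, Z))))
  →6  S(S(S(add(SSZ, add(SSSZ, Z)))))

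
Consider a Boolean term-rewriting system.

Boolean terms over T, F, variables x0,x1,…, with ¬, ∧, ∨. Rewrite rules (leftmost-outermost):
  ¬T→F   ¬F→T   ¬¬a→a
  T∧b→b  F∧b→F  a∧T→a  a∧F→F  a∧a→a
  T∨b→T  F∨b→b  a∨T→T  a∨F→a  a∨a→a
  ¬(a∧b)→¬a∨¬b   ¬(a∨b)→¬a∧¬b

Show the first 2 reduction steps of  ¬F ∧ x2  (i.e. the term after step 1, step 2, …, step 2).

  start: ¬F ∧ x2
  [1] T ∧ x2
  [2] x2

Answer: after 2 steps: x2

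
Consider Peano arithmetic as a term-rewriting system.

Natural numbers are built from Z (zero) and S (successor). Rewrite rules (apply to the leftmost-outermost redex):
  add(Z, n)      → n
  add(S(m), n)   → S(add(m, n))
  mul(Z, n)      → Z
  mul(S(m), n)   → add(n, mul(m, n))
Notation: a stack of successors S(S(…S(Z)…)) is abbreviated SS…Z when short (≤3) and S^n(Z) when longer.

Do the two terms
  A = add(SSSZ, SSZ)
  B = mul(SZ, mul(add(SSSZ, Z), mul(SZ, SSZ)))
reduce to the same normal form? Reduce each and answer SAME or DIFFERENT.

Answer: DIFFERENT — A ⇓ S^5(Z), B ⇓ S^6(Z)

Derivation:
Term A:
  start: add(SSSZ, SSZ)
  step 1: S(add(SSZ, SSZ))
  step 2: S(S(add(SZ, SSZ)))
  step 3: S(S(S(add(Z, SSZ))))
  step 4: S^5(Z)

Term B:
  start: mul(SZ, mul(add(SSSZ, Z), mul(SZ, SSZ)))
  step 1: add(mul(add(SSSZ, Z), mul(SZ, SSZ)), mul(Z, mul(add(SSSZ, Z), mul(SZ, SSZ))))
  step 2: add(mul(S(add(SSZ, Z)), mul(SZ, SSZ)), mul(Z, mul(add(SSSZ, Z), mul(SZ, SSZ))))
  step 3: add(add(mul(SZ, SSZ), mul(add(SSZ, Z), mul(SZ, SSZ))), mul(Z, mul(add(SSSZ, Z), mul(SZ, SSZ))))
  step 4: add(add(add(SSZ, mul(Z, SSZ)), mul(add(SSZ, Z), mul(SZ, SSZ))), mul(Z, mul(add(SSSZ, Z), mul(SZ, SSZ))))
  step 5: add(add(S(add(SZ, mul(Z, SSZ))), mul(add(SSZ, Z), mul(SZ, SSZ))), mul(Z, mul(add(SSSZ, Z), mul(SZ, SSZ))))
  step 6: add(S(add(add(SZ, mul(Z, SSZ)), mul(add(SSZ, Z), mul(SZ, SSZ)))), mul(Z, mul(add(SSSZ, Z), mul(SZ, SSZ))))
  step 7: S(add(add(add(SZ, mul(Z, SSZ)), mul(add(SSZ, Z), mul(SZ, SSZ))), mul(Z, mul(add(SSSZ, Z), mul(SZ, SSZ)))))
  step 8: S(add(add(S(add(Z, mul(Z, SSZ))), mul(add(SSZ, Z), mul(SZ, SSZ))), mul(Z, mul(add(SSSZ, Z), mul(SZ, SSZ)))))
  step 9: S(add(S(add(add(Z, mul(Z, SSZ)), mul(add(SSZ, Z), mul(SZ, SSZ)))), mul(Z, mul(add(SSSZ, Z), mul(SZ, SSZ)))))
  step 10: S(S(add(add(add(Z, mul(Z, SSZ)), mul(add(SSZ, Z), mul(SZ, SSZ))), mul(Z, mul(add(SSSZ, Z), mul(SZ, SSZ))))))
  step 11: S(S(add(add(mul(Z, SSZ), mul(add(SSZ, Z), mul(SZ, SSZ))), mul(Z, mul(add(SSSZ, Z), mul(SZ, SSZ))))))
  step 12: S(S(add(add(Z, mul(add(SSZ, Z), mul(SZ, SSZ))), mul(Z, mul(add(SSSZ, Z), mul(SZ, SSZ))))))
  step 13: S(S(add(mul(add(SSZ, Z), mul(SZ, SSZ)), mul(Z, mul(add(SSSZ, Z), mul(SZ, SSZ))))))
  step 14: S(S(add(mul(S(add(SZ, Z)), mul(SZ, SSZ)), mul(Z, mul(add(SSSZ, Z), mul(SZ, SSZ))))))
  step 15: S(S(add(add(mul(SZ, SSZ), mul(add(SZ, Z), mul(SZ, SSZ))), mul(Z, mul(add(SSSZ, Z), mul(SZ, SSZ))))))
  step 16: S(S(add(add(add(SSZ, mul(Z, SSZ)), mul(add(SZ, Z), mul(SZ, SSZ))), mul(Z, mul(add(SSSZ, Z), mul(SZ, SSZ))))))
  step 17: S(S(add(add(S(add(SZ, mul(Z, SSZ))), mul(add(SZ, Z), mul(SZ, SSZ))), mul(Z, mul(add(SSSZ, Z), mul(SZ, SSZ))))))
  step 18: S(S(add(S(add(add(SZ, mul(Z, SSZ)), mul(add(SZ, Z), mul(SZ, SSZ)))), mul(Z, mul(add(SSSZ, Z), mul(SZ, SSZ))))))
  step 19: S(S(S(add(add(add(SZ, mul(Z, SSZ)), mul(add(SZ, Z), mul(SZ, SSZ))), mul(Z, mul(add(SSSZ, Z), mul(SZ, SSZ)))))))
  step 20: S(S(S(add(add(S(add(Z, mul(Z, SSZ))), mul(add(SZ, Z), mul(SZ, SSZ))), mul(Z, mul(add(SSSZ, Z), mul(SZ, SSZ)))))))
  step 21: S(S(S(add(S(add(add(Z, mul(Z, SSZ)), mul(add(SZ, Z), mul(SZ, SSZ)))), mul(Z, mul(add(SSSZ, Z), mul(SZ, SSZ)))))))
  step 22: S(S(S(S(add(add(add(Z, mul(Z, SSZ)), mul(add(SZ, Z), mul(SZ, SSZ))), mul(Z, mul(add(SSSZ, Z), mul(SZ, SSZ))))))))
  step 23: S(S(S(S(add(add(mul(Z, SSZ), mul(add(SZ, Z), mul(SZ, SSZ))), mul(Z, mul(add(SSSZ, Z), mul(SZ, SSZ))))))))
  step 24: S(S(S(S(add(add(Z, mul(add(SZ, Z), mul(SZ, SSZ))), mul(Z, mul(add(SSSZ, Z), mul(SZ, SSZ))))))))
  step 25: S(S(S(S(add(mul(add(SZ, Z), mul(SZ, SSZ)), mul(Z, mul(add(SSSZ, Z), mul(SZ, SSZ))))))))
  step 26: S(S(S(S(add(mul(S(add(Z, Z)), mul(SZ, SSZ)), mul(Z, mul(add(SSSZ, Z), mul(SZ, SSZ))))))))
  step 27: S(S(S(S(add(add(mul(SZ, SSZ), mul(add(Z, Z), mul(SZ, SSZ))), mul(Z, mul(add(SSSZ, Z), mul(SZ, SSZ))))))))
  step 28: S(S(S(S(add(add(add(SSZ, mul(Z, SSZ)), mul(add(Z, Z), mul(SZ, SSZ))), mul(Z, mul(add(SSSZ, Z), mul(SZ, SSZ))))))))
  step 29: S(S(S(S(add(add(S(add(SZ, mul(Z, SSZ))), mul(add(Z, Z), mul(SZ, SSZ))), mul(Z, mul(add(SSSZ, Z), mul(SZ, SSZ))))))))
  step 30: S(S(S(S(add(S(add(add(SZ, mul(Z, SSZ)), mul(add(Z, Z), mul(SZ, SSZ)))), mul(Z, mul(add(SSSZ, Z), mul(SZ, SSZ))))))))
  step 31: S(S(S(S(S(add(add(add(SZ, mul(Z, SSZ)), mul(add(Z, Z), mul(SZ, SSZ))), mul(Z, mul(add(SSSZ, Z), mul(SZ, SSZ)))))))))
  step 32: S(S(S(S(S(add(add(S(add(Z, mul(Z, SSZ))), mul(add(Z, Z), mul(SZ, SSZ))), mul(Z, mul(add(SSSZ, Z), mul(SZ, SSZ)))))))))
  step 33: S(S(S(S(S(add(S(add(add(Z, mul(Z, SSZ)), mul(add(Z, Z), mul(SZ, SSZ)))), mul(Z, mul(add(SSSZ, Z), mul(SZ, SSZ)))))))))
  step 34: S(S(S(S(S(S(add(add(add(Z, mul(Z, SSZ)), mul(add(Z, Z), mul(SZ, SSZ))), mul(Z, mul(add(SSSZ, Z), mul(SZ, SSZ))))))))))
  step 35: S(S(S(S(S(S(add(add(mul(Z, SSZ), mul(add(Z, Z), mul(SZ, SSZ))), mul(Z, mul(add(SSSZ, Z), mul(SZ, SSZ))))))))))
  step 36: S(S(S(S(S(S(add(add(Z, mul(add(Z, Z), mul(SZ, SSZ))), mul(Z, mul(add(SSSZ, Z), mul(SZ, SSZ))))))))))
  step 37: S(S(S(S(S(S(add(mul(add(Z, Z), mul(SZ, SSZ)), mul(Z, mul(add(SSSZ, Z), mul(SZ, SSZ))))))))))
  step 38: S(S(S(S(S(S(add(mul(Z, mul(SZ, SSZ)), mul(Z, mul(add(SSSZ, Z), mul(SZ, SSZ))))))))))
  step 39: S(S(S(S(S(S(add(Z, mul(Z, mul(add(SSSZ, Z), mul(SZ, SSZ))))))))))
  step 40: S(S(S(S(S(S(mul(Z, mul(add(SSSZ, Z), mul(SZ, SSZ)))))))))
  step 41: S^6(Z)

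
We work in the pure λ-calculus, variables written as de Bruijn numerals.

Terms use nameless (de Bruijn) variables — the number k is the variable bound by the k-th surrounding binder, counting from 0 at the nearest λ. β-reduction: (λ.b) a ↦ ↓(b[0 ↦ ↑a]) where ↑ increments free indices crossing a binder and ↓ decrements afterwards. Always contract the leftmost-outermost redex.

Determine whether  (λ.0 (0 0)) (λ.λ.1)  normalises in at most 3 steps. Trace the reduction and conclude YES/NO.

  start: (λ.0 (0 0)) (λ.λ.1)
  →1  (λ.λ.1) ((λ.λ.1) (λ.λ.1))
  →2  λ.(λ.λ.1) (λ.λ.1)
  →3  λ.λ.λ.λ.1

Answer: YES — reaches normal form λ.λ.λ.λ.1 in 3 ≤ 3 steps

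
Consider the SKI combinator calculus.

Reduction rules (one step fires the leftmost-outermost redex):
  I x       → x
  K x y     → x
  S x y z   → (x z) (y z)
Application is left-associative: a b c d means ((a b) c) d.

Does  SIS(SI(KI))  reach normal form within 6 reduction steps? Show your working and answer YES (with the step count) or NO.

  start: SIS(SI(KI))
  [1] I(SI(KI))(S(SI(KI)))
  [2] SI(KI)(S(SI(KI)))
  [3] I(S(SI(KI)))(KI(S(SI(KI))))
  [4] S(SI(KI))(KI(S(SI(KI))))
  [5] S(SI(KI))I

Answer: YES — reaches normal form S(SI(KI))I in 5 ≤ 6 steps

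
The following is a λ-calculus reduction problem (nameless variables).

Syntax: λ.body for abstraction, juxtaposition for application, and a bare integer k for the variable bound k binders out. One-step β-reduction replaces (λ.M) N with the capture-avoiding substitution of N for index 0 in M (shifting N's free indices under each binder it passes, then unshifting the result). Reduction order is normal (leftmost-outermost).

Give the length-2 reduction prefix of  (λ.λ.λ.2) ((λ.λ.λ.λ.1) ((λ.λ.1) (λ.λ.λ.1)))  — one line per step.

  start: (λ.λ.λ.2) ((λ.λ.λ.λ.1) ((λ.λ.1) (λ.λ.λ.1)))
  step 1: λ.λ.(λ.λ.λ.λ.1) ((λ.λ.1) (λ.λ.λ.1))
  step 2: λ.λ.λ.λ.λ.1

Answer: after 2 steps: λ.λ.λ.λ.λ.1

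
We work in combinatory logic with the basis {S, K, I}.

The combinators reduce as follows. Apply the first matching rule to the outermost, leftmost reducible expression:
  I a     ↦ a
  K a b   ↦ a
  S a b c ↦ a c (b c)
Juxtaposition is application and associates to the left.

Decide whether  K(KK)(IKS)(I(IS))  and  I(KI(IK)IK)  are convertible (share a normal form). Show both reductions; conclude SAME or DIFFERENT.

Answer: SAME — A ⇓ K, B ⇓ K

Reduction:
Term A:
  start: K(KK)(IKS)(I(IS))
  →1  KK(I(IS))
  →2  K

Term B:
  start: I(KI(IK)IK)
  →1  KI(IK)IK
  →2  IIK
  →3  IK
  →4  K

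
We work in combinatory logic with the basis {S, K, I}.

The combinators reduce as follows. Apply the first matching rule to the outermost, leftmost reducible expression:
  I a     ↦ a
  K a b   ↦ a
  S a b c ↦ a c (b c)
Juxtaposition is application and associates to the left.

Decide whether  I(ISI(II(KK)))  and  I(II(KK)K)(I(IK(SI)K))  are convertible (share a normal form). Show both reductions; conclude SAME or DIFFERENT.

Answer: DIFFERENT — A ⇓ SI(KK), B ⇓ K(SI)

Working:
Term A:
  start: I(ISI(II(KK)))
  [1] ISI(II(KK))
  [2] SI(II(KK))
  [3] SI(I(KK))
  [4] SI(KK)

Term B:
  start: I(II(KK)K)(I(IK(SI)K))
  [1] II(KK)K(I(IK(SI)K))
  [2] I(KK)K(I(IK(SI)K))
  [3] KKK(I(IK(SI)K))
  [4] K(I(IK(SI)K))
  [5] K(IK(SI)K)
  [6] K(K(SI)K)
  [7] K(SI)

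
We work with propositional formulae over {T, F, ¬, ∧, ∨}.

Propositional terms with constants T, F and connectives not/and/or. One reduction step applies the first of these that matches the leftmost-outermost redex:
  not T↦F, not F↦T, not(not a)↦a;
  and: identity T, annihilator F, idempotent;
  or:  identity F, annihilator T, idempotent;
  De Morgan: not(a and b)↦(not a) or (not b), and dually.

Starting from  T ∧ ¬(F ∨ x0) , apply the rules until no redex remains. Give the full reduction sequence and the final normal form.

  start: T ∧ ¬(F ∨ x0)
  step 1: ¬(F ∨ x0)
  step 2: ¬F ∧ ¬x0
  step 3: T ∧ ¬x0
  step 4: ¬x0

Answer: normal form = ¬x0  (in 4 steps)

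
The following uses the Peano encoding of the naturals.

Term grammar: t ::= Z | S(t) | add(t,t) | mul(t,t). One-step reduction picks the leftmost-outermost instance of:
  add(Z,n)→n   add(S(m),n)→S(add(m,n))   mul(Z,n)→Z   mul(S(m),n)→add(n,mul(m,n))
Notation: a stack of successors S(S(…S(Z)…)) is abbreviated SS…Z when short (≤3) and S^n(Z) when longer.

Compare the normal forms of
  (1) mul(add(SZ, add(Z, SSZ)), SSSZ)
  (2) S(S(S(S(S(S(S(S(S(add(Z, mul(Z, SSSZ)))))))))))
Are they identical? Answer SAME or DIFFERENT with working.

Answer: SAME — A ⇓ S^9(Z), B ⇓ S^9(Z)

Reduction:
Term A:
  start: mul(add(SZ, add(Z, SSZ)), SSSZ)
  step 1: mul(S(add(Z, add(Z, SSZ))), SSSZ)
  step 2: add(SSSZ, mul(add(Z, add(Z, SSZ)), SSSZ))
  step 3: S(add(SSZ, mul(add(Z, add(Z, SSZ)), SSSZ)))
  step 4: S(S(add(SZ, mul(add(Z, add(Z, SSZ)), SSSZ))))
  step 5: S(S(S(add(Z, mul(add(Z, add(Z, SSZ)), SSSZ)))))
  step 6: S(S(S(mul(add(Z, add(Z, SSZ)), SSSZ))))
  step 7: S(S(S(mul(add(Z, SSZ), SSSZ))))
  step 8: S(S(S(mul(SSZ, SSSZ))))
  step 9: S(S(S(add(SSSZ, mul(SZ, SSSZ)))))
  step 10: S(S(S(S(add(SSZ, mul(SZ, SSSZ))))))
  step 11: S(S(S(S(S(add(SZ, mul(SZ, SSSZ)))))))
  step 12: S(S(S(S(S(S(add(Z, mul(SZ, SSSZ))))))))
  step 13: S(S(S(S(S(S(mul(SZ, SSSZ)))))))
  step 14: S(S(S(S(S(S(add(SSSZ, mul(Z, SSSZ))))))))
  step 15: S(S(S(S(S(S(S(add(SSZ, mul(Z, SSSZ)))))))))
  step 16: S(S(S(S(S(S(S(S(add(SZ, mul(Z, SSSZ))))))))))
  step 17: S(S(S(S(S(S(S(S(S(add(Z, mul(Z, SSSZ)))))))))))
  step 18: S(S(S(S(S(S(S(S(S(mul(Z, SSSZ))))))))))
  step 19: S^9(Z)

Term B:
  start: S(S(S(S(S(S(S(S(S(add(Z, mul(Z, SSSZ)))))))))))
  step 1: S(S(S(S(S(S(S(S(S(mul(Z, SSSZ))))))))))
  step 2: S^9(Z)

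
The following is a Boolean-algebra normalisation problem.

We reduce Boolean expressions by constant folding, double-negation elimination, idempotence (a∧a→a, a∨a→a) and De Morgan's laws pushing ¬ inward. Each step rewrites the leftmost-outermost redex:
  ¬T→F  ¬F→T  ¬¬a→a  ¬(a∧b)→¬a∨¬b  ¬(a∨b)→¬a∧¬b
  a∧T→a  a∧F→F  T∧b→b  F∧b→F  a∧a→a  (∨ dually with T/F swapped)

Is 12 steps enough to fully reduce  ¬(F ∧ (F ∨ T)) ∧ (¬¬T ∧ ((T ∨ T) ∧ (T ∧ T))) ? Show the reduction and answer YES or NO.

  start: ¬(F ∧ (F ∨ T)) ∧ (¬¬T ∧ ((T ∨ T) ∧ (T ∧ T)))
  [1] (¬F ∨ ¬(F ∨ T)) ∧ (¬¬T ∧ ((T ∨ T) ∧ (T ∧ T)))
  [2] (T ∨ ¬(F ∨ T)) ∧ (¬¬T ∧ ((T ∨ T) ∧ (T ∧ T)))
  [3] T ∧ (¬¬T ∧ ((T ∨ T) ∧ (T ∧ T)))
  [4] ¬¬T ∧ ((T ∨ T) ∧ (T ∧ T))
  [5] T ∧ ((T ∨ T) ∧ (T ∧ T))
  [6] (T ∨ T) ∧ (T ∧ T)
  [7] T ∧ (T ∧ T)
  [8] T ∧ T
  [9] T

Answer: YES — reaches normal form T in 9 ≤ 12 steps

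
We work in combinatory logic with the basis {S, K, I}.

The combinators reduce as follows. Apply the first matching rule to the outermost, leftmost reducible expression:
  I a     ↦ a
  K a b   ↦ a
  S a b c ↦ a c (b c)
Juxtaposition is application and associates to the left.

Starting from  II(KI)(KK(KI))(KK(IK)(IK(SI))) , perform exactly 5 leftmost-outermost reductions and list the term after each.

Answer: after 5 steps: K(IK(SI))

Working:
  start: II(KI)(KK(KI))(KK(IK)(IK(SI)))
  [1] I(KI)(KK(KI))(KK(IK)(IK(SI)))
  [2] KI(KK(KI))(KK(IK)(IK(SI)))
  [3] I(KK(IK)(IK(SI)))
  [4] KK(IK)(IK(SI))
  [5] K(IK(SI))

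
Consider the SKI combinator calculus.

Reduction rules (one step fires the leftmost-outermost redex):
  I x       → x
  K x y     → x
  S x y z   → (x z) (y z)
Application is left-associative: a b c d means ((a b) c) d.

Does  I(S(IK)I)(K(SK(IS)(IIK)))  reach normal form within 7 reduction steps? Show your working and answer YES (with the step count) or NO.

  start: I(S(IK)I)(K(SK(IS)(IIK)))
  →1  S(IK)I(K(SK(IS)(IIK)))
  →2  IK(K(SK(IS)(IIK)))(I(K(SK(IS)(IIK))))
  →3  K(K(SK(IS)(IIK)))(I(K(SK(IS)(IIK))))
  →4  K(SK(IS)(IIK))
  →5  K(K(IIK)(IS(IIK)))
  →6  K(IIK)
  →7  K(IK)

Answer: NO — after 7 steps the term is K(IK), not yet normal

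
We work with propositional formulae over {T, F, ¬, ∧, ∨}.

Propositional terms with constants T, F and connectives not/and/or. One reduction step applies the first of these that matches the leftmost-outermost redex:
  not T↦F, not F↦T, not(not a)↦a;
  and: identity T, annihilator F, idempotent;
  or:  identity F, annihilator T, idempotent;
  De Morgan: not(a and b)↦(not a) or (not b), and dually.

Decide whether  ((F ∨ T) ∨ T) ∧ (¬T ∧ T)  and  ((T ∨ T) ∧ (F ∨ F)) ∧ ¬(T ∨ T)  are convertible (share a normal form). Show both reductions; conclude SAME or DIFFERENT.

Term A:
  start: ((F ∨ T) ∨ T) ∧ (¬T ∧ T)
  [1] T ∧ (¬T ∧ T)
  [2] ¬T ∧ T
  [3] ¬T
  [4] F

Term B:
  start: ((T ∨ T) ∧ (F ∨ F)) ∧ ¬(T ∨ T)
  [1] (T ∧ (F ∨ F)) ∧ ¬(T ∨ T)
  [2] (F ∨ F) ∧ ¬(T ∨ T)
  [3] F ∧ ¬(T ∨ T)
  [4] F

Answer: SAME — A ⇓ F, B ⇓ F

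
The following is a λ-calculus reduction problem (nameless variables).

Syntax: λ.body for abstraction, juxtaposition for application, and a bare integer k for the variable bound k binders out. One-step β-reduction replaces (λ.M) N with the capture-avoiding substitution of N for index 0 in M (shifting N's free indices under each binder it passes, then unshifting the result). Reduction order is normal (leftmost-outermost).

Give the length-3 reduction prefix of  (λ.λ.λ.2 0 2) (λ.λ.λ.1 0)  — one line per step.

Answer: after 3 steps: λ.λ.λ.(λ.λ.λ.1 0) 0

Derivation:
  start: (λ.λ.λ.2 0 2) (λ.λ.λ.1 0)
  →1  λ.λ.(λ.λ.λ.1 0) 0 (λ.λ.λ.1 0)
  →2  λ.λ.(λ.λ.1 0) (λ.λ.λ.1 0)
  →3  λ.λ.λ.(λ.λ.λ.1 0) 0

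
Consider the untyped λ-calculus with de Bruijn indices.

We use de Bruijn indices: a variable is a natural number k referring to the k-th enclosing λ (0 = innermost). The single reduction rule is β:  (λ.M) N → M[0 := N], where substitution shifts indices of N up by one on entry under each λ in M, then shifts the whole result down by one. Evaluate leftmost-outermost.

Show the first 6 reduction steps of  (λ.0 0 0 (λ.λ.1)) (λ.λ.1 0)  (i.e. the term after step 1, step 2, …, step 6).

Answer: after 6 steps: λ.(λ.λ.1) 0

Reduction:
  start: (λ.0 0 0 (λ.λ.1)) (λ.λ.1 0)
  [1] (λ.λ.1 0) (λ.λ.1 0) (λ.λ.1 0) (λ.λ.1)
  [2] (λ.(λ.λ.1 0) 0) (λ.λ.1 0) (λ.λ.1)
  [3] (λ.λ.1 0) (λ.λ.1 0) (λ.λ.1)
  [4] (λ.(λ.λ.1 0) 0) (λ.λ.1)
  [5] (λ.λ.1 0) (λ.λ.1)
  [6] λ.(λ.λ.1) 0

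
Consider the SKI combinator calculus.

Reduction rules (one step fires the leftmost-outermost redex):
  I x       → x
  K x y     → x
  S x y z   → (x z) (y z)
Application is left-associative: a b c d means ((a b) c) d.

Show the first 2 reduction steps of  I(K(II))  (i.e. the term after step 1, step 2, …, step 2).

Answer: after 2 steps: KI

Derivation:
  start: I(K(II))
  →1  K(II)
  →2  KI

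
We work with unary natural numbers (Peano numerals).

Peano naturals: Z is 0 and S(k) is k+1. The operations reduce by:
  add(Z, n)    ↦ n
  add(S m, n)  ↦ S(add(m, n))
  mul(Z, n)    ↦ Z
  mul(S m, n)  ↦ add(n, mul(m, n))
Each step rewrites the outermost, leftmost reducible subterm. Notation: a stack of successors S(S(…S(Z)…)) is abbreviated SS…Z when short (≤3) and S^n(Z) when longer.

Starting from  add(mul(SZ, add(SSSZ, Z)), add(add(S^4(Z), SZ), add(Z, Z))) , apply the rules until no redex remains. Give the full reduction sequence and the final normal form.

Answer: normal form = S^8(Z)  (in 26 steps)

Derivation:
  start: add(mul(SZ, add(SSSZ, Z)), add(add(S^4(Z), SZ), add(Z, Z)))
  step 1: add(add(add(SSSZ, Z), mul(Z, add(SSSZ, Z))), add(add(S^4(Z), SZ), add(Z, Z)))
  step 2: add(add(S(add(SSZ, Z)), mul(Z, add(SSSZ, Z))), add(add(S^4(Z), SZ), add(Z, Z)))
  step 3: add(S(add(add(SSZ, Z), mul(Z, add(SSSZ, Z)))), add(add(S^4(Z), SZ), add(Z, Z)))
  step 4: S(add(add(add(SSZ, Z), mul(Z, add(SSSZ, Z))), add(add(S^4(Z), SZ), add(Z, Z))))
  step 5: S(add(add(S(add(SZ, Z)), mul(Z, add(SSSZ, Z))), add(add(S^4(Z), SZ), add(Z, Z))))
  step 6: S(add(S(add(add(SZ, Z), mul(Z, add(SSSZ, Z)))), add(add(S^4(Z), SZ), add(Z, Z))))
  step 7: S(S(add(add(add(SZ, Z), mul(Z, add(SSSZ, Z))), add(add(S^4(Z), SZ), add(Z, Z)))))
  step 8: S(S(add(add(S(add(Z, Z)), mul(Z, add(SSSZ, Z))), add(add(S^4(Z), SZ), add(Z, Z)))))
  step 9: S(S(add(S(add(add(Z, Z), mul(Z, add(SSSZ, Z)))), add(add(S^4(Z), SZ), add(Z, Z)))))
  step 10: S(S(S(add(add(add(Z, Z), mul(Z, add(SSSZ, Z))), add(add(S^4(Z), SZ), add(Z, Z))))))
  step 11: S(S(S(add(add(Z, mul(Z, add(SSSZ, Z))), add(add(S^4(Z), SZ), add(Z, Z))))))
  step 12: S(S(S(add(mul(Z, add(SSSZ, Z)), add(add(S^4(Z), SZ), add(Z, Z))))))
  step 13: S(S(S(add(Z, add(add(S^4(Z), SZ), add(Z, Z))))))
  step 14: S(S(S(add(add(S^4(Z), SZ), add(Z, Z)))))
  step 15: S(S(S(add(S(add(SSSZ, SZ)), add(Z, Z)))))
  step 16: S(S(S(S(add(add(SSSZ, SZ), add(Z, Z))))))
  step 17: S(S(S(S(add(S(add(SSZ, SZ)), add(Z, Z))))))
  step 18: S(S(S(S(S(add(add(SSZ, SZ), add(Z, Z)))))))
  step 19: S(S(S(S(S(add(S(add(SZ, SZ)), add(Z, Z)))))))
  step 20: S(S(S(S(S(S(add(add(SZ, SZ), add(Z, Z))))))))
  step 21: S(S(S(S(S(S(add(S(add(Z, SZ)), add(Z, Z))))))))
  step 22: S(S(S(S(S(S(S(add(add(Z, SZ), add(Z, Z)))))))))
  step 23: S(S(S(S(S(S(S(add(SZ, add(Z, Z)))))))))
  step 24: S(S(S(S(S(S(S(S(add(Z, add(Z, Z))))))))))
  step 25: S(S(S(S(S(S(S(S(add(Z, Z)))))))))
  step 26: S^8(Z)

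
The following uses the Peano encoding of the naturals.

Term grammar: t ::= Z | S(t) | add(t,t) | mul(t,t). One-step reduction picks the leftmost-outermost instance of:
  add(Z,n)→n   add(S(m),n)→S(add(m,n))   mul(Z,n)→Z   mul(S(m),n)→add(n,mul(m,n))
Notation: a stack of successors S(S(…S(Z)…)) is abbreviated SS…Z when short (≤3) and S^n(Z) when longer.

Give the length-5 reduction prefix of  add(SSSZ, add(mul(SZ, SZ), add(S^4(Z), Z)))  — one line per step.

  start: add(SSSZ, add(mul(SZ, SZ), add(S^4(Z), Z)))
  step 1: S(add(SSZ, add(mul(SZ, SZ), add(S^4(Z), Z))))
  step 2: S(S(add(SZ, add(mul(SZ, SZ), add(S^4(Z), Z)))))
  step 3: S(S(S(add(Z, add(mul(SZ, SZ), add(S^4(Z), Z))))))
  step 4: S(S(S(add(mul(SZ, SZ), add(S^4(Z), Z)))))
  step 5: S(S(S(add(add(SZ, mul(Z, SZ)), add(S^4(Z), Z)))))

Answer: after 5 steps: S(S(S(add(add(SZ, mul(Z, SZ)), add(S^4(Z), Z)))))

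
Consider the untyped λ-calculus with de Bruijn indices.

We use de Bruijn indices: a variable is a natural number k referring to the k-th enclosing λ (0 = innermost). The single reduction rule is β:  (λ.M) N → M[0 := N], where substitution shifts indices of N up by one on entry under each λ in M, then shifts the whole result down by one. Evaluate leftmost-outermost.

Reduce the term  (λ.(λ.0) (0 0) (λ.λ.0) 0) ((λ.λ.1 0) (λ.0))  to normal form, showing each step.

  start: (λ.(λ.0) (0 0) (λ.λ.0) 0) ((λ.λ.1 0) (λ.0))
  step 1: (λ.0) ((λ.λ.1 0) (λ.0) ((λ.λ.1 0) (λ.0))) (λ.λ.0) ((λ.λ.1 0) (λ.0))
  step 2: (λ.λ.1 0) (λ.0) ((λ.λ.1 0) (λ.0)) (λ.λ.0) ((λ.λ.1 0) (λ.0))
  step 3: (λ.(λ.0) 0) ((λ.λ.1 0) (λ.0)) (λ.λ.0) ((λ.λ.1 0) (λ.0))
  step 4: (λ.0) ((λ.λ.1 0) (λ.0)) (λ.λ.0) ((λ.λ.1 0) (λ.0))
  step 5: (λ.λ.1 0) (λ.0) (λ.λ.0) ((λ.λ.1 0) (λ.0))
  step 6: (λ.(λ.0) 0) (λ.λ.0) ((λ.λ.1 0) (λ.0))
  step 7: (λ.0) (λ.λ.0) ((λ.λ.1 0) (λ.0))
  step 8: (λ.λ.0) ((λ.λ.1 0) (λ.0))
  step 9: λ.0

Answer: normal form = λ.0  (in 9 steps)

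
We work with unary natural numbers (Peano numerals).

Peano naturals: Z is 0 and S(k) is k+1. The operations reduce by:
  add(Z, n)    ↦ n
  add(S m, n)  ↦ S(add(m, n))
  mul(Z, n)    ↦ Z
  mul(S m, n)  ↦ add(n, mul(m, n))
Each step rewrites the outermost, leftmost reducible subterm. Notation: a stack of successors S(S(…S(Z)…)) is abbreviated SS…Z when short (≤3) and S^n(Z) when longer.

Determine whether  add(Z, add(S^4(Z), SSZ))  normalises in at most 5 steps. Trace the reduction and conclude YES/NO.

Answer: NO — after 5 steps the term is S(S(S(S(add(Z, SSZ))))), not yet normal

Derivation:
  start: add(Z, add(S^4(Z), SSZ))
  →1  add(S^4(Z), SSZ)
  →2  S(add(SSSZ, SSZ))
  →3  S(S(add(SSZ, SSZ)))
  →4  S(S(S(add(SZ, SSZ))))
  →5  S(S(S(S(add(Z, SSZ)))))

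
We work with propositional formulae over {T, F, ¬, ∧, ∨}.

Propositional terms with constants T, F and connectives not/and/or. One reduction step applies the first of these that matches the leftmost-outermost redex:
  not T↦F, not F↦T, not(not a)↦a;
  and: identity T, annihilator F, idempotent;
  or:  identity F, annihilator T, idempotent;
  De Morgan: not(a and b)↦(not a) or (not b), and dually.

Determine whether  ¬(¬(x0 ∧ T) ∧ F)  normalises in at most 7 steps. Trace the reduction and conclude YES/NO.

Answer: YES — reaches normal form T in 5 ≤ 7 steps

Working:
  start: ¬(¬(x0 ∧ T) ∧ F)
  [1] ¬¬(x0 ∧ T) ∨ ¬F
  [2] (x0 ∧ T) ∨ ¬F
  [3] x0 ∨ ¬F
  [4] x0 ∨ T
  [5] T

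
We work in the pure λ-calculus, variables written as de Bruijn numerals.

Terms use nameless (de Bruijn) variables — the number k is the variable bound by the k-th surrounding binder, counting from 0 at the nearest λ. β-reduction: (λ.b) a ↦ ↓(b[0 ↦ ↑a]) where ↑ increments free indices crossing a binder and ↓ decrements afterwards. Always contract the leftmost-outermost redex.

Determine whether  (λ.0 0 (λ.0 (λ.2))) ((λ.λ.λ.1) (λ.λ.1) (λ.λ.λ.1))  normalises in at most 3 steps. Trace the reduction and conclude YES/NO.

Answer: NO — after 3 steps the term is (λ.λ.λ.λ.1) ((λ.λ.λ.1) (λ.λ.1) (λ.λ.λ.1)) (λ.0 (λ.(λ.λ.λ.1) (λ.λ.1) (λ.λ.λ.1))), not yet normal

Reduction:
  start: (λ.0 0 (λ.0 (λ.2))) ((λ.λ.λ.1) (λ.λ.1) (λ.λ.λ.1))
  →1  (λ.λ.λ.1) (λ.λ.1) (λ.λ.λ.1) ((λ.λ.λ.1) (λ.λ.1) (λ.λ.λ.1)) (λ.0 (λ.(λ.λ.λ.1) (λ.λ.1) (λ.λ.λ.1)))
  →2  (λ.λ.1) (λ.λ.λ.1) ((λ.λ.λ.1) (λ.λ.1) (λ.λ.λ.1)) (λ.0 (λ.(λ.λ.λ.1) (λ.λ.1) (λ.λ.λ.1)))
  →3  (λ.λ.λ.λ.1) ((λ.λ.λ.1) (λ.λ.1) (λ.λ.λ.1)) (λ.0 (λ.(λ.λ.λ.1) (λ.λ.1) (λ.λ.λ.1)))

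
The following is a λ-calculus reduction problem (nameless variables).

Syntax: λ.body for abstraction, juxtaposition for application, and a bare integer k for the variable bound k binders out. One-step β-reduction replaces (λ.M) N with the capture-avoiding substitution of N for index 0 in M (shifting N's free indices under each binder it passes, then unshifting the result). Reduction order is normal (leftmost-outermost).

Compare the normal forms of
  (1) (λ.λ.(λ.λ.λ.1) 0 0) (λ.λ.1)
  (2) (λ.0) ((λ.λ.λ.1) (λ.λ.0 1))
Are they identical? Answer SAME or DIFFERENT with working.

Term A:
  start: (λ.λ.(λ.λ.λ.1) 0 0) (λ.λ.1)
  [1] λ.(λ.λ.λ.1) 0 0
  [2] λ.(λ.λ.1) 0
  [3] λ.λ.1

Term B:
  start: (λ.0) ((λ.λ.λ.1) (λ.λ.0 1))
  [1] (λ.λ.λ.1) (λ.λ.0 1)
  [2] λ.λ.1

Answer: SAME — A ⇓ λ.λ.1, B ⇓ λ.λ.1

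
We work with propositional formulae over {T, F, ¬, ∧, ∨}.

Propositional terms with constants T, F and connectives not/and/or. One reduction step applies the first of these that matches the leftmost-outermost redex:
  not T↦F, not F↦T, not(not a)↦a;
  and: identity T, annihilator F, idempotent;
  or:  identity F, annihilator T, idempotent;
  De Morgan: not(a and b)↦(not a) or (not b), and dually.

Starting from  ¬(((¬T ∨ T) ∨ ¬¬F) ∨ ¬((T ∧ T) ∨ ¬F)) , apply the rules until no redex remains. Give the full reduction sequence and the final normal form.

  start: ¬(((¬T ∨ T) ∨ ¬¬F) ∨ ¬((T ∧ T) ∨ ¬F))
  →1  ¬((¬T ∨ T) ∨ ¬¬F) ∧ ¬¬((T ∧ T) ∨ ¬F)
  →2  (¬(¬T ∨ T) ∧ ¬¬¬F) ∧ ¬¬((T ∧ T) ∨ ¬F)
  →3  ((¬¬T ∧ ¬T) ∧ ¬¬¬F) ∧ ¬¬((T ∧ T) ∨ ¬F)
  →4  ((T ∧ ¬T) ∧ ¬¬¬F) ∧ ¬¬((T ∧ T) ∨ ¬F)
  →5  (¬T ∧ ¬¬¬F) ∧ ¬¬((T ∧ T) ∨ ¬F)
  →6  (F ∧ ¬¬¬F) ∧ ¬¬((T ∧ T) ∨ ¬F)
  →7  F ∧ ¬¬((T ∧ T) ∨ ¬F)
  →8  F

Answer: normal form = F  (in 8 steps)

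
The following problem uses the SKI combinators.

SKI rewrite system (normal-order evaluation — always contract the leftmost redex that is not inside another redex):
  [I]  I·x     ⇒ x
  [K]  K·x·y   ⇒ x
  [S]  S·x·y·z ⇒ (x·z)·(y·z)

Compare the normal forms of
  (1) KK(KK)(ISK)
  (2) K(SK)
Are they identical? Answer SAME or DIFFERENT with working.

Term A:
  start: KK(KK)(ISK)
  [1] K(ISK)
  [2] K(SK)

Term B:
  start: K(SK)

Answer: SAME — A ⇓ K(SK), B ⇓ K(SK)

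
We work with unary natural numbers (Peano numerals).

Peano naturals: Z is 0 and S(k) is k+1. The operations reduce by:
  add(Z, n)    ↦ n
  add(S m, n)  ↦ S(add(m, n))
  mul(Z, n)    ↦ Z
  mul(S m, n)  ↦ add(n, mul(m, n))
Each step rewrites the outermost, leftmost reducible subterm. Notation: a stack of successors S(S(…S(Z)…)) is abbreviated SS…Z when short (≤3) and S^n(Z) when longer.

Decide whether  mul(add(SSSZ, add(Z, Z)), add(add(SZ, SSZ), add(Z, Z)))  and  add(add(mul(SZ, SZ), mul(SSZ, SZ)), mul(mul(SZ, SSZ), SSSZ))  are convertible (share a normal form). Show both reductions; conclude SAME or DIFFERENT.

Term A:
  start: mul(add(SSSZ, add(Z, Z)), add(add(SZ, SSZ), add(Z, Z)))
  step 1: mul(S(add(SSZ, add(Z, Z))), add(add(SZ, SSZ), add(Z, Z)))
  step 2: add(add(add(SZ, SSZ), add(Z, Z)), mul(add(SSZ, add(Z, Z)), add(add(SZ, SSZ), add(Z, Z))))
  step 3: add(add(S(add(Z, SSZ)), add(Z, Z)), mul(add(SSZ, add(Z, Z)), add(add(SZ, SSZ), add(Z, Z))))
  step 4: add(S(add(add(Z, SSZ), add(Z, Z))), mul(add(SSZ, add(Z, Z)), add(add(SZ, SSZ), add(Z, Z))))
  step 5: S(add(add(add(Z, SSZ), add(Z, Z)), mul(add(SSZ, add(Z, Z)), add(add(SZ, SSZ), add(Z, Z)))))
  step 6: S(add(add(SSZ, add(Z, Z)), mul(add(SSZ, add(Z, Z)), add(add(SZ, SSZ), add(Z, Z)))))
  step 7: S(add(S(add(SZ, add(Z, Z))), mul(add(SSZ, add(Z, Z)), add(add(SZ, SSZ), add(Z, Z)))))
  step 8: S(S(add(add(SZ, add(Z, Z)), mul(add(SSZ, add(Z, Z)), add(add(SZ, SSZ), add(Z, Z))))))
  step 9: S(S(add(S(add(Z, add(Z, Z))), mul(add(SSZ, add(Z, Z)), add(add(SZ, SSZ), add(Z, Z))))))
  step 10: S(S(S(add(add(Z, add(Z, Z)), mul(add(SSZ, add(Z, Z)), add(add(SZ, SSZ), add(Z, Z)))))))
  step 11: S(S(S(add(add(Z, Z), mul(add(SSZ, add(Z, Z)), add(add(SZ, SSZ), add(Z, Z)))))))
  step 12: S(S(S(add(Z, mul(add(SSZ, add(Z, Z)), add(add(SZ, SSZ), add(Z, Z)))))))
  step 13: S(S(S(mul(add(SSZ, add(Z, Z)), add(add(SZ, SSZ), add(Z, Z))))))
  step 14: S(S(S(mul(S(add(SZ, add(Z, Z))), add(add(SZ, SSZ), add(Z, Z))))))
  step 15: S(S(S(add(add(add(SZ, SSZ), add(Z, Z)), mul(add(SZ, add(Z, Z)), add(add(SZ, SSZ), add(Z, Z)))))))
  step 16: S(S(S(add(add(S(add(Z, SSZ)), add(Z, Z)), mul(add(SZ, add(Z, Z)), add(add(SZ, SSZ), add(Z, Z)))))))
  step 17: S(S(S(add(S(add(add(Z, SSZ), add(Z, Z))), mul(add(SZ, add(Z, Z)), add(add(SZ, SSZ), add(Z, Z)))))))
  step 18: S(S(S(S(add(add(add(Z, SSZ), add(Z, Z)), mul(add(SZ, add(Z, Z)), add(add(SZ, SSZ), add(Z, Z))))))))
  step 19: S(S(S(S(add(add(SSZ, add(Z, Z)), mul(add(SZ, add(Z, Z)), add(add(SZ, SSZ), add(Z, Z))))))))
  step 20: S(S(S(S(add(S(add(SZ, add(Z, Z))), mul(add(SZ, add(Z, Z)), add(add(SZ, SSZ), add(Z, Z))))))))
  step 21: S(S(S(S(S(add(add(SZ, add(Z, Z)), mul(add(SZ, add(Z, Z)), add(add(SZ, SSZ), add(Z, Z)))))))))
  step 22: S(S(S(S(S(add(S(add(Z, add(Z, Z))), mul(add(SZ, add(Z, Z)), add(add(SZ, SSZ), add(Z, Z)))))))))
  step 23: S(S(S(S(S(S(add(add(Z, add(Z, Z)), mul(add(SZ, add(Z, Z)), add(add(SZ, SSZ), add(Z, Z))))))))))
  step 24: S(S(S(S(S(S(add(add(Z, Z), mul(add(SZ, add(Z, Z)), add(add(SZ, SSZ), add(Z, Z))))))))))
  step 25: S(S(S(S(S(S(add(Z, mul(add(SZ, add(Z, Z)), add(add(SZ, SSZ), add(Z, Z))))))))))
  step 26: S(S(S(S(S(S(mul(add(SZ, add(Z, Z)), add(add(SZ, SSZ), add(Z, Z)))))))))
  step 27: S(S(S(S(S(S(mul(S(add(Z, add(Z, Z))), add(add(SZ, SSZ), add(Z, Z)))))))))
  step 28: S(S(S(S(S(S(add(add(add(SZ, SSZ), add(Z, Z)), mul(add(Z, add(Z, Z)), add(add(SZ, SSZ), add(Z, Z))))))))))
  step 29: S(S(S(S(S(S(add(add(S(add(Z, SSZ)), add(Z, Z)), mul(add(Z, add(Z, Z)), add(add(SZ, SSZ), add(Z, Z))))))))))
  step 30: S(S(S(S(S(S(add(S(add(add(Z, SSZ), add(Z, Z))), mul(add(Z, add(Z, Z)), add(add(SZ, SSZ), add(Z, Z))))))))))
  step 31: S(S(S(S(S(S(S(add(add(add(Z, SSZ), add(Z, Z)), mul(add(Z, add(Z, Z)), add(add(SZ, SSZ), add(Z, Z)))))))))))
  step 32: S(S(S(S(S(S(S(add(add(SSZ, add(Z, Z)), mul(add(Z, add(Z, Z)), add(add(SZ, SSZ), add(Z, Z)))))))))))
  step 33: S(S(S(S(S(S(S(add(S(add(SZ, add(Z, Z))), mul(add(Z, add(Z, Z)), add(add(SZ, SSZ), add(Z, Z)))))))))))
  step 34: S(S(S(S(S(S(S(S(add(add(SZ, add(Z, Z)), mul(add(Z, add(Z, Z)), add(add(SZ, SSZ), add(Z, Z))))))))))))
  step 35: S(S(S(S(S(S(S(S(add(S(add(Z, add(Z, Z))), mul(add(Z, add(Z, Z)), add(add(SZ, SSZ), add(Z, Z))))))))))))
  step 36: S(S(S(S(S(S(S(S(S(add(add(Z, add(Z, Z)), mul(add(Z, add(Z, Z)), add(add(SZ, SSZ), add(Z, Z)))))))))))))
  step 37: S(S(S(S(S(S(S(S(S(add(add(Z, Z), mul(add(Z, add(Z, Z)), add(add(SZ, SSZ), add(Z, Z)))))))))))))
  step 38: S(S(S(S(S(S(S(S(S(add(Z, mul(add(Z, add(Z, Z)), add(add(SZ, SSZ), add(Z, Z)))))))))))))
  step 39: S(S(S(S(S(S(S(S(S(mul(add(Z, add(Z, Z)), add(add(SZ, SSZ), add(Z, Z))))))))))))
  step 40: S(S(S(S(S(S(S(S(S(mul(add(Z, Z), add(add(SZ, SSZ), add(Z, Z))))))))))))
  step 41: S(S(S(S(S(S(S(S(S(mul(Z, add(add(SZ, SSZ), add(Z, Z))))))))))))
  step 42: S^9(Z)

Term B:
  start: add(add(mul(SZ, SZ), mul(SSZ, SZ)), mul(mul(SZ, SSZ), SSSZ))
  step 1: add(add(add(SZ, mul(Z, SZ)), mul(SSZ, SZ)), mul(mul(SZ, SSZ), SSSZ))
  step 2: add(add(S(add(Z, mul(Z, SZ))), mul(SSZ, SZ)), mul(mul(SZ, SSZ), SSSZ))
  step 3: add(S(add(add(Z, mul(Z, SZ)), mul(SSZ, SZ))), mul(mul(SZ, SSZ), SSSZ))
  step 4: S(add(add(add(Z, mul(Z, SZ)), mul(SSZ, SZ)), mul(mul(SZ, SSZ), SSSZ)))
  step 5: S(add(add(mul(Z, SZ), mul(SSZ, SZ)), mul(mul(SZ, SSZ), SSSZ)))
  step 6: S(add(add(Z, mul(SSZ, SZ)), mul(mul(SZ, SSZ), SSSZ)))
  step 7: S(add(mul(SSZ, SZ), mul(mul(SZ, SSZ), SSSZ)))
  step 8: S(add(add(SZ, mul(SZ, SZ)), mul(mul(SZ, SSZ), SSSZ)))
  step 9: S(add(S(add(Z, mul(SZ, SZ))), mul(mul(SZ, SSZ), SSSZ)))
  step 10: S(S(add(add(Z, mul(SZ, SZ)), mul(mul(SZ, SSZ), SSSZ))))
  step 11: S(S(add(mul(SZ, SZ), mul(mul(SZ, SSZ), SSSZ))))
  step 12: S(S(add(add(SZ, mul(Z, SZ)), mul(mul(SZ, SSZ), SSSZ))))
  step 13: S(S(add(S(add(Z, mul(Z, SZ))), mul(mul(SZ, SSZ), SSSZ))))
  step 14: S(S(S(add(add(Z, mul(Z, SZ)), mul(mul(SZ, SSZ), SSSZ)))))
  step 15: S(S(S(add(mul(Z, SZ), mul(mul(SZ, SSZ), SSSZ)))))
  step 16: S(S(S(add(Z, mul(mul(SZ, SSZ), SSSZ)))))
  step 17: S(S(S(mul(mul(SZ, SSZ), SSSZ))))
  step 18: S(S(S(mul(add(SSZ, mul(Z, SSZ)), SSSZ))))
  step 19: S(S(S(mul(S(add(SZ, mul(Z, SSZ))), SSSZ))))
  step 20: S(S(S(add(SSSZ, mul(add(SZ, mul(Z, SSZ)), SSSZ)))))
  step 21: S(S(S(S(add(SSZ, mul(add(SZ, mul(Z, SSZ)), SSSZ))))))
  step 22: S(S(S(S(S(add(SZ, mul(add(SZ, mul(Z, SSZ)), SSSZ)))))))
  step 23: S(S(S(S(S(S(add(Z, mul(add(SZ, mul(Z, SSZ)), SSSZ))))))))
  step 24: S(S(S(S(S(S(mul(add(SZ, mul(Z, SSZ)), SSSZ)))))))
  step 25: S(S(S(S(S(S(mul(S(add(Z, mul(Z, SSZ))), SSSZ)))))))
  step 26: S(S(S(S(S(S(add(SSSZ, mul(add(Z, mul(Z, SSZ)), SSSZ))))))))
  step 27: S(S(S(S(S(S(S(add(SSZ, mul(add(Z, mul(Z, SSZ)), SSSZ)))))))))
  step 28: S(S(S(S(S(S(S(S(add(SZ, mul(add(Z, mul(Z, SSZ)), SSSZ))))))))))
  step 29: S(S(S(S(S(S(S(S(S(add(Z, mul(add(Z, mul(Z, SSZ)), SSSZ)))))))))))
  step 30: S(S(S(S(S(S(S(S(S(mul(add(Z, mul(Z, SSZ)), SSSZ))))))))))
  step 31: S(S(S(S(S(S(S(S(S(mul(mul(Z, SSZ), SSSZ))))))))))
  step 32: S(S(S(S(S(S(S(S(S(mul(Z, SSSZ))))))))))
  step 33: S^9(Z)

Answer: SAME — A ⇓ S^9(Z), B ⇓ S^9(Z)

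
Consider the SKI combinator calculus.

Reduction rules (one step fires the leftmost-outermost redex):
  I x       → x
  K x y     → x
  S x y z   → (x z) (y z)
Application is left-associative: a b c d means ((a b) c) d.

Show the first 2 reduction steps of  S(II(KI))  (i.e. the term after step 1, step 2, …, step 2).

  start: S(II(KI))
  →1  S(I(KI))
  →2  S(KI)

Answer: after 2 steps: S(KI)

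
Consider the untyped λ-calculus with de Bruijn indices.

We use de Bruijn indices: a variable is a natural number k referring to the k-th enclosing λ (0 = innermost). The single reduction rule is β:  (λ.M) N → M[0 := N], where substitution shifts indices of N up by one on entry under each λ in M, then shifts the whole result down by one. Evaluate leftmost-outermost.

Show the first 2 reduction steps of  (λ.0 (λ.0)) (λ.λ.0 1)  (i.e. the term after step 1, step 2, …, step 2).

  start: (λ.0 (λ.0)) (λ.λ.0 1)
  [1] (λ.λ.0 1) (λ.0)
  [2] λ.0 (λ.0)

Answer: after 2 steps: λ.0 (λ.0)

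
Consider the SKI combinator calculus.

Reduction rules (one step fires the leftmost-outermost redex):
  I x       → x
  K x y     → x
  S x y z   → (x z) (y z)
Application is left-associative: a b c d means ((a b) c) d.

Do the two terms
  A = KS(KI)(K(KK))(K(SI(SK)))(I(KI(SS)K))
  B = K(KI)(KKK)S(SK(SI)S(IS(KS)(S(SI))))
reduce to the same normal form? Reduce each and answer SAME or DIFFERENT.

Answer: DIFFERENT — A ⇓ K, B ⇓ S(S(KS)(S(SI)))

Working:
Term A:
  start: KS(KI)(K(KK))(K(SI(SK)))(I(KI(SS)K))
  [1] S(K(KK))(K(SI(SK)))(I(KI(SS)K))
  [2] K(KK)(I(KI(SS)K))(K(SI(SK))(I(KI(SS)K)))
  [3] KK(K(SI(SK))(I(KI(SS)K)))
  [4] K

Term B:
  start: K(KI)(KKK)S(SK(SI)S(IS(KS)(S(SI))))
  [1] KIS(SK(SI)S(IS(KS)(S(SI))))
  [2] I(SK(SI)S(IS(KS)(S(SI))))
  [3] SK(SI)S(IS(KS)(S(SI)))
  [4] KS(SIS)(IS(KS)(S(SI)))
  [5] S(IS(KS)(S(SI)))
  [6] S(S(KS)(S(SI)))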